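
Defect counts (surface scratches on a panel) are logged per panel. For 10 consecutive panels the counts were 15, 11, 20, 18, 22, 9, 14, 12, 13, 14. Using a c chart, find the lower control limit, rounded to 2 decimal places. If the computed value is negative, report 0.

3.26

c̄ = (15 + 11 + 20 + 18 + 22 + 9 + 14 + 12 + 13 + 14) / 10 = 148 / 10 = 14.8000
LCL = c̄ − 3√c̄ = 14.8000 − 3 × 3.8471 = 3.2588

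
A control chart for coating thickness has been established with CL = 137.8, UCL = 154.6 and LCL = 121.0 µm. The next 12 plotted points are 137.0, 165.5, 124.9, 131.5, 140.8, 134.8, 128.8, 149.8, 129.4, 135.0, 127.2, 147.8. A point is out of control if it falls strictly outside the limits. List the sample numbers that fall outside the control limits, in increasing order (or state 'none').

Compare each point to [121.0, 154.6]: sample 2 = 165.5 > UCL.

2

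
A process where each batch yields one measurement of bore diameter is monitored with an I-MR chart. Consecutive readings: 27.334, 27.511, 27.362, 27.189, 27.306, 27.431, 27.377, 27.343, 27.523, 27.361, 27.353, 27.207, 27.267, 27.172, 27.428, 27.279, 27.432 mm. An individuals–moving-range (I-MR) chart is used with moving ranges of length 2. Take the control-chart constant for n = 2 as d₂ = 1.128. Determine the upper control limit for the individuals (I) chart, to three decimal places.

27.684

X̄ = (27.334 + 27.511 + 27.362 + 27.189 + 27.306 + 27.431 + 27.377 + 27.343 + 27.523 + 27.361 + 27.353 + 27.207 + 27.267 + 27.172 + 27.428 + 27.279 + 27.432) / 17 = 27.3456
Moving ranges: 0.177, 0.149, 0.173, 0.117, 0.125, 0.054, 0.034, 0.180, 0.162, 0.008, 0.146, 0.060, 0.095, 0.256, 0.149, 0.153; M̄R̄ = 2.0380 / 16 = 0.1274
UCL = X̄ + 3·M̄R̄/d₂ = 27.3456 + 3 × 0.1274 / 1.128 = 27.6844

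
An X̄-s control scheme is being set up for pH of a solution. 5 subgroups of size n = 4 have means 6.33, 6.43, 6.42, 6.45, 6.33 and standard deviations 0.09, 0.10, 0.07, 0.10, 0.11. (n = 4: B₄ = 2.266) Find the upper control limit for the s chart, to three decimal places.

0.213

s̄ = (0.09 + 0.10 + 0.07 + 0.10 + 0.11) / 5 = 0.0940
UCL_s = B₄·s̄ = 2.266 × 0.0940 = 0.2130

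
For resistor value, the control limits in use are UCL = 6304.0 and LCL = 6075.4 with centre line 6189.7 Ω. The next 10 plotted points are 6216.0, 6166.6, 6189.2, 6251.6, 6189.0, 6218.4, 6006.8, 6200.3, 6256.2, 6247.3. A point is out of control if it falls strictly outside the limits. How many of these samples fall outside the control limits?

1

Compare each point to [6075.4, 6304.0]: sample 7 = 6006.8 < LCL.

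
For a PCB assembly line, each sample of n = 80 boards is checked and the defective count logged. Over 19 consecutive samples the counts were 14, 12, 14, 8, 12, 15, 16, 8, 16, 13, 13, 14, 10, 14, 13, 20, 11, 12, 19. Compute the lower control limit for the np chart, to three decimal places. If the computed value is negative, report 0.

3.358

p̄ = Σdᵢ / (k·n) = 254 / (19 × 80) = 0.16711
LCL = np̄ − 3·√(np̄(1−p̄)) = 13.3684 − 3 × 3.3368 = 3.3579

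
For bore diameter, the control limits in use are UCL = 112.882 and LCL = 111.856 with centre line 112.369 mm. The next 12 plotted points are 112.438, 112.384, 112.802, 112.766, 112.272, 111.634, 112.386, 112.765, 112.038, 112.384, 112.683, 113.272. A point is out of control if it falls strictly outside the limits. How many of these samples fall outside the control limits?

2

Compare each point to [111.856, 112.882]: sample 6 = 111.634 < LCL; sample 12 = 113.272 > UCL.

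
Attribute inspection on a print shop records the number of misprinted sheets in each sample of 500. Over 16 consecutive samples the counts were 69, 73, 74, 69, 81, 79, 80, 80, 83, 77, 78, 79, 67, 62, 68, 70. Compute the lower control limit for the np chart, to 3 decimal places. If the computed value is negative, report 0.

50.450

p̄ = Σdᵢ / (k·n) = 1189 / (16 × 500) = 0.14863
LCL = np̄ − 3·√(np̄(1−p̄)) = 74.3125 − 3 × 7.9541 = 50.4502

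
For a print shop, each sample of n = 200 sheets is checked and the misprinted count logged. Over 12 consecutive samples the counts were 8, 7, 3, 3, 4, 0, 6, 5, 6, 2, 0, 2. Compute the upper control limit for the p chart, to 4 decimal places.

0.0483

p̄ = Σdᵢ / (k·n) = 46 / (12 × 200) = 0.01917
UCL = p̄ + 3·√(p̄(1−p̄)/n) = 0.01917 + 3 × √(0.01917×0.98083/200) = 0.01917 + 3 × 0.00970 = 0.04825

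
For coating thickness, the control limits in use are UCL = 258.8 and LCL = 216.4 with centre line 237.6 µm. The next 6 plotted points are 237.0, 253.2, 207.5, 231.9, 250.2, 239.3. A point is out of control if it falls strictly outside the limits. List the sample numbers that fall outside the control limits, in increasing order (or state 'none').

Compare each point to [216.4, 258.8]: sample 3 = 207.5 < LCL.

3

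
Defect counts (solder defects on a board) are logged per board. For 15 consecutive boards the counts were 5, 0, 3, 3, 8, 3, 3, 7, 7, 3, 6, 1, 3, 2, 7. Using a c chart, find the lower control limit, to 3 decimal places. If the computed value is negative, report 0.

0.000

c̄ = (5 + 0 + 3 + 3 + 8 + 3 + 3 + 7 + 7 + 3 + 6 + 1 + 3 + 2 + 7) / 15 = 61 / 15 = 4.0667
LCL = c̄ − 3√c̄ = 4.0667 − 3 × 2.0166 = -1.9831 → 0 (cannot be negative)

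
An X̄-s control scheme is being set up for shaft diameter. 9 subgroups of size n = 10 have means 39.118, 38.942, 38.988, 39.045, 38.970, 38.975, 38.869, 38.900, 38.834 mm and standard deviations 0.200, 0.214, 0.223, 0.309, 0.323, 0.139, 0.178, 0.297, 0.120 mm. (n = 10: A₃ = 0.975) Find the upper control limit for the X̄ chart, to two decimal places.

X̄̄ = (39.118 + 38.942 + 38.988 + 39.045 + 38.970 + 38.975 + 38.869 + 38.900 + 38.834) / 9 = 38.9601
s̄ = (0.200 + 0.214 + 0.223 + 0.309 + 0.323 + 0.139 + 0.178 + 0.297 + 0.120) / 9 = 0.2226
UCL = X̄̄ + A₃·s̄ = 38.9601 + 0.975 × 0.2226 = 39.1771

39.18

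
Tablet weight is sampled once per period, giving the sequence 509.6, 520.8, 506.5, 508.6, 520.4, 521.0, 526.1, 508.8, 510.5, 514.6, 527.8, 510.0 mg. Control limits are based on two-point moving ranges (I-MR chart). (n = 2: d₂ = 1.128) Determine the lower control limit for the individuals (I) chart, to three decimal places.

X̄ = (509.6 + 520.8 + 506.5 + 508.6 + 520.4 + 521.0 + 526.1 + 508.8 + 510.5 + 514.6 + 527.8 + 510.0) / 12 = 515.3917
Moving ranges: 11.2, 14.3, 2.1, 11.8, 0.6, 5.1, 17.3, 1.7, 4.1, 13.2, 17.8; M̄R̄ = 99.2000 / 11 = 9.0182
LCL = X̄ − 3·M̄R̄/d₂ = 515.3917 − 3 × 9.0182 / 1.128 = 491.4071

491.407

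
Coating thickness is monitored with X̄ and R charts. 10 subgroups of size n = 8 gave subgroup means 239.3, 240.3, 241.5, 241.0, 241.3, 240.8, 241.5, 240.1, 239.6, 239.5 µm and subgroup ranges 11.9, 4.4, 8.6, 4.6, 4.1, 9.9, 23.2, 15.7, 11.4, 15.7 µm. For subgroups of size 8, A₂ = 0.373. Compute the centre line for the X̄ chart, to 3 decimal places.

X̄̄ = (239.3 + 240.3 + 241.5 + 241.0 + 241.3 + 240.8 + 241.5 + 240.1 + 239.6 + 239.5) / 10 = 2404.9000 / 10 = 240.4900
CL = X̄̄ = 240.4900

240.490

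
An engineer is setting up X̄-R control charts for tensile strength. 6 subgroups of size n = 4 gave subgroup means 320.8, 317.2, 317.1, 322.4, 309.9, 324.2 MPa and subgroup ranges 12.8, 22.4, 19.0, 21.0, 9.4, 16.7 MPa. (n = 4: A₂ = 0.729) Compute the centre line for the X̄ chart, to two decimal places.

X̄̄ = (320.8 + 317.2 + 317.1 + 322.4 + 309.9 + 324.2) / 6 = 1911.6000 / 6 = 318.6000
CL = X̄̄ = 318.6000

318.60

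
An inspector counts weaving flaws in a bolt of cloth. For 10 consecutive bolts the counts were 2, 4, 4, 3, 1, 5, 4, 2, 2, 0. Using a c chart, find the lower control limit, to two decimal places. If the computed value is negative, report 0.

0.00

c̄ = (2 + 4 + 4 + 3 + 1 + 5 + 4 + 2 + 2 + 0) / 10 = 27 / 10 = 2.7000
LCL = c̄ − 3√c̄ = 2.7000 − 3 × 1.6432 = -2.2295 → 0 (cannot be negative)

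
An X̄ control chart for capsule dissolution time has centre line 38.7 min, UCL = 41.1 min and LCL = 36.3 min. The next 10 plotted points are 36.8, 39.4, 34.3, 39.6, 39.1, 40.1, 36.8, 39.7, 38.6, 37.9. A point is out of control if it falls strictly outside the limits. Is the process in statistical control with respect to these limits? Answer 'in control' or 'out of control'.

out of control

Compare each point to [36.3, 41.1]: sample 3 = 34.3 < LCL.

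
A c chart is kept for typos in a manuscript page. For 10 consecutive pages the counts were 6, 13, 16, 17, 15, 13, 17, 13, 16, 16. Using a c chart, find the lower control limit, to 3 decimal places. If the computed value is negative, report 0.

c̄ = (6 + 13 + 16 + 17 + 15 + 13 + 17 + 13 + 16 + 16) / 10 = 142 / 10 = 14.2000
LCL = c̄ − 3√c̄ = 14.2000 − 3 × 3.7683 = 2.8951

2.895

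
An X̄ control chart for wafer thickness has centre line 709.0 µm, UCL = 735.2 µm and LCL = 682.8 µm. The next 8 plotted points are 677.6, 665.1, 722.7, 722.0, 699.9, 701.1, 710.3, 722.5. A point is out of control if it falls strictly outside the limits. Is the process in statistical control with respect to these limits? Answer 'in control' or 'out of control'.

out of control

Compare each point to [682.8, 735.2]: sample 1 = 677.6 < LCL; sample 2 = 665.1 < LCL.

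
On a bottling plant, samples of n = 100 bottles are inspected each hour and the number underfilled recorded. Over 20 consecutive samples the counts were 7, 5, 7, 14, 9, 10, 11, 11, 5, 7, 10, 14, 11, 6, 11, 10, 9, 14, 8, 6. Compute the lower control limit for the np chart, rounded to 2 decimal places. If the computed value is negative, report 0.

0.56

p̄ = Σdᵢ / (k·n) = 185 / (20 × 100) = 0.09250
LCL = np̄ − 3·√(np̄(1−p̄)) = 9.2500 − 3 × 2.8973 = 0.5581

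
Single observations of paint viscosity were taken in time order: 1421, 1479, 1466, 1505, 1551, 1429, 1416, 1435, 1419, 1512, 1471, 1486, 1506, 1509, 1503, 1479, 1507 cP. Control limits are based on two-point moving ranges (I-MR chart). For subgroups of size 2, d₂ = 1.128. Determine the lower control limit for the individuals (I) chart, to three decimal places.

X̄ = (1421 + 1479 + 1466 + 1505 + 1551 + 1429 + 1416 + 1435 + 1419 + 1512 + 1471 + 1486 + 1506 + 1509 + 1503 + 1479 + 1507) / 17 = 1476.1176
Moving ranges: 58, 13, 39, 46, 122, 13, 19, 16, 93, 41, 15, 20, 3, 6, 24, 28; M̄R̄ = 556.0000 / 16 = 34.7500
LCL = X̄ − 3·M̄R̄/d₂ = 1476.1176 − 3 × 34.7500 / 1.128 = 1383.6974

1383.697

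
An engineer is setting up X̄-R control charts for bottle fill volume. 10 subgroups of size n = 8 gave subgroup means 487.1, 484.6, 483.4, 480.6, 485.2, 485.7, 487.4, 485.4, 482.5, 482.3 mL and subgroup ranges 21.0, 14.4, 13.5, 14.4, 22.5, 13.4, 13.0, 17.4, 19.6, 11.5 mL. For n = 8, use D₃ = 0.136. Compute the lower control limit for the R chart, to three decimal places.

2.186

R̄ = (21.0 + 14.4 + 13.5 + 14.4 + 22.5 + 13.4 + 13.0 + 17.4 + 19.6 + 11.5) / 10 = 160.7000 / 10 = 16.0700
LCL_R = D₃·R̄ = 0.136 × 16.0700 = 2.1855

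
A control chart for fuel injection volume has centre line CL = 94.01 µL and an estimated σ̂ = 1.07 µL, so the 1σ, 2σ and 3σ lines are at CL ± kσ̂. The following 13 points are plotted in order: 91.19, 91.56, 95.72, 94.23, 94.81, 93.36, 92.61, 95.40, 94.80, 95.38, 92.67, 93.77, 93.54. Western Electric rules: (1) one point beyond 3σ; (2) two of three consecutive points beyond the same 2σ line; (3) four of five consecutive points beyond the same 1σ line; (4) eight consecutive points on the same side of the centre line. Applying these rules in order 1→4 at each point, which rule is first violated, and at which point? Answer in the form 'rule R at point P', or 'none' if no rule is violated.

Zone of each point (C = within 1σ̂, B = 1σ̂–2σ̂, A = 2σ̂–3σ̂, * = beyond 3σ̂; sign = side of CL): 1:-A, 2:-A, 3:+B, 4:+C, 5:+C, 6:-C, 7:-B, 8:+B, 9:+C, 10:+B, 11:-B, 12:-C, 13:-C
Rule 2 (two of three consecutive points beyond the same 2σ limit) is satisfied at point 2.

rule 2 at point 2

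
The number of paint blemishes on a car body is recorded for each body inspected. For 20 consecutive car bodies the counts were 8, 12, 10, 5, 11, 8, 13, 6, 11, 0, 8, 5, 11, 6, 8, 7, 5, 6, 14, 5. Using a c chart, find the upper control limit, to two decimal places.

16.41

c̄ = (8 + 12 + 10 + 5 + 11 + 8 + 13 + 6 + 11 + 0 + 8 + 5 + 11 + 6 + 8 + 7 + 5 + 6 + 14 + 5) / 20 = 159 / 20 = 7.9500
UCL = c̄ + 3√c̄ = 7.9500 + 3 × √7.9500 = 7.9500 + 3 × 2.8196 = 16.4087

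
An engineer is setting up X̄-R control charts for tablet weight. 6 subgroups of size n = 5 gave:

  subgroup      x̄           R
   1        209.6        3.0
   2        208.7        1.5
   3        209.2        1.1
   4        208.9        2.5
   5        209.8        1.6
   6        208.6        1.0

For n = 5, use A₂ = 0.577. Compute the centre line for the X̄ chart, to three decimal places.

X̄̄ = (209.6 + 208.7 + 209.2 + 208.9 + 209.8 + 208.6) / 6 = 1254.8000 / 6 = 209.1333
CL = X̄̄ = 209.1333

209.133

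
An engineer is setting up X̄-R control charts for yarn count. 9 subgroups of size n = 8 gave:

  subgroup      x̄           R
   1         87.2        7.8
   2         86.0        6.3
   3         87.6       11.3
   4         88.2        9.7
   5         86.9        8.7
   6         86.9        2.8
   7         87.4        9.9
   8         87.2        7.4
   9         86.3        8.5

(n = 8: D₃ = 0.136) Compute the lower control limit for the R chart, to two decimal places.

R̄ = (7.8 + 6.3 + 11.3 + 9.7 + 8.7 + 2.8 + 9.9 + 7.4 + 8.5) / 9 = 72.4000 / 9 = 8.0444
LCL_R = D₃·R̄ = 0.136 × 8.0444 = 1.0940

1.09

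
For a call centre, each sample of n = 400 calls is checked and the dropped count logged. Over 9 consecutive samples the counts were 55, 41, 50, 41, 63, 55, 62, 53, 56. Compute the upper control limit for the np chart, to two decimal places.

p̄ = Σdᵢ / (k·n) = 476 / (9 × 400) = 0.13222
UCL = np̄ + 3·√(np̄(1−p̄)) = 52.8889 + 3 × √(52.8889×0.86778) = 52.8889 + 3 × 6.7746 = 73.2128

73.21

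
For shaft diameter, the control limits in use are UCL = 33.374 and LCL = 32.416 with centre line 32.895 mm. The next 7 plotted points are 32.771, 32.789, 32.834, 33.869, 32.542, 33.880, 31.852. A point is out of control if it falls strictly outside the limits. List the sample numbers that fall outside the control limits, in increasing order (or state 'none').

Compare each point to [32.416, 33.374]: sample 4 = 33.869 > UCL; sample 6 = 33.880 > UCL; sample 7 = 31.852 < LCL.

4, 6, 7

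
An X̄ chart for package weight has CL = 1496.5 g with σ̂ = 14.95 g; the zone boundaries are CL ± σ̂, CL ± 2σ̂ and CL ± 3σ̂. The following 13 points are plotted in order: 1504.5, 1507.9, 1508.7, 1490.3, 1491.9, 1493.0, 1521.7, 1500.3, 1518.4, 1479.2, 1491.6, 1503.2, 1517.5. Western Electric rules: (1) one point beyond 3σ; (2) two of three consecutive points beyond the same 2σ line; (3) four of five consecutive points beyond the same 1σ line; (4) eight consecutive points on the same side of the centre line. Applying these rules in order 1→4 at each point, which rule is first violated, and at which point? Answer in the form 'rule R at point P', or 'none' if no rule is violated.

none

Zone of each point (C = within 1σ̂, B = 1σ̂–2σ̂, A = 2σ̂–3σ̂, * = beyond 3σ̂; sign = side of CL): 1:+C, 2:+C, 3:+C, 4:-C, 5:-C, 6:-C, 7:+B, 8:+C, 9:+B, 10:-B, 11:-C, 12:+C, 13:+B
No rule fires across all 13 points.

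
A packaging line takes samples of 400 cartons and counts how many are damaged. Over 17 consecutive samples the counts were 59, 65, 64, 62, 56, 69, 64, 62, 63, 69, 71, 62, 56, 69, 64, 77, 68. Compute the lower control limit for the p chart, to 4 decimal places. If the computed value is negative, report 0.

0.1065

p̄ = Σdᵢ / (k·n) = 1100 / (17 × 400) = 0.16176
LCL = p̄ − 3·√(p̄(1−p̄)/n) = 0.16176 − 3 × 0.01841 = 0.10653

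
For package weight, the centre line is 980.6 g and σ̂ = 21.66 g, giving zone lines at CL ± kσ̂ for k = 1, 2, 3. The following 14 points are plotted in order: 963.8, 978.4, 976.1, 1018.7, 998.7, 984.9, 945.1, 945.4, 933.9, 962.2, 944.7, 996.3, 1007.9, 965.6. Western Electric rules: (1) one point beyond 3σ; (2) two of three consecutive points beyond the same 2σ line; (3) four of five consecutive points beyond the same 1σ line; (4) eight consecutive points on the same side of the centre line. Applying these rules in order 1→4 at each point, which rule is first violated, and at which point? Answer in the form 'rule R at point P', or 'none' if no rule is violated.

Zone of each point (C = within 1σ̂, B = 1σ̂–2σ̂, A = 2σ̂–3σ̂, * = beyond 3σ̂; sign = side of CL): 1:-C, 2:-C, 3:-C, 4:+B, 5:+C, 6:+C, 7:-B, 8:-B, 9:-A, 10:-C, 11:-B, 12:+C, 13:+B, 14:-C
Rule 3 (four of five consecutive points beyond the same 1σ limit) is satisfied at point 11.

rule 3 at point 11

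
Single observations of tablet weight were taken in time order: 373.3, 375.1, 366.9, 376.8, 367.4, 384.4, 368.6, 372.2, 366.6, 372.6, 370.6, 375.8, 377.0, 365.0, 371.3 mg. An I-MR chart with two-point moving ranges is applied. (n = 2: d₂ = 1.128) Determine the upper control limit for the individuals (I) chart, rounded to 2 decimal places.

392.00

X̄ = (373.3 + 375.1 + 366.9 + 376.8 + 367.4 + 384.4 + 368.6 + 372.2 + 366.6 + 372.6 + 370.6 + 375.8 + 377.0 + 365.0 + 371.3) / 15 = 372.2400
Moving ranges: 1.8, 8.2, 9.9, 9.4, 17.0, 15.8, 3.6, 5.6, 6.0, 2.0, 5.2, 1.2, 12.0, 6.3; M̄R̄ = 104.0000 / 14 = 7.4286
UCL = X̄ + 3·M̄R̄/d₂ = 372.2400 + 3 × 7.4286 / 1.128 = 391.9968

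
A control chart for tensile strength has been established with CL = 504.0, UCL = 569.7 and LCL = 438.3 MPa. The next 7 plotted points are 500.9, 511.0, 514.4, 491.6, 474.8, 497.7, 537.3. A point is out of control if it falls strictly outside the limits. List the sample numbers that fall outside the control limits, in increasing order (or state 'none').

none

All 7 points lie within [438.3, 569.7].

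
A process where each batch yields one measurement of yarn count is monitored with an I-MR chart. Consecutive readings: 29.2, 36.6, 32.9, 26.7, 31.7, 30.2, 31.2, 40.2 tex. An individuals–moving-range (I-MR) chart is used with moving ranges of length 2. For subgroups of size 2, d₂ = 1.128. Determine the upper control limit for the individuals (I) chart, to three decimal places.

X̄ = (29.2 + 36.6 + 32.9 + 26.7 + 31.7 + 30.2 + 31.2 + 40.2) / 8 = 32.3375
Moving ranges: 7.4, 3.7, 6.2, 5.0, 1.5, 1.0, 9.0; M̄R̄ = 33.8000 / 7 = 4.8286
UCL = X̄ + 3·M̄R̄/d₂ = 32.3375 + 3 × 4.8286 / 1.128 = 45.1794

45.179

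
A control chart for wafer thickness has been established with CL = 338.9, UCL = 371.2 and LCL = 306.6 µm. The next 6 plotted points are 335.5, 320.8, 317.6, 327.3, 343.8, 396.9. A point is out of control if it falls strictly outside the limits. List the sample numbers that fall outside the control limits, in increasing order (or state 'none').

6

Compare each point to [306.6, 371.2]: sample 6 = 396.9 > UCL.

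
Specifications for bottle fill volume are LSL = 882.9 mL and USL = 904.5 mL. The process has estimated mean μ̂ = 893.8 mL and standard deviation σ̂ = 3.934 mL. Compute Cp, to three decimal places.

Cp = (USL − LSL) / (6σ̂) = (904.5 − 882.9) / (6 × 3.934) = 21.6000 / 23.6040 = 0.9151

0.915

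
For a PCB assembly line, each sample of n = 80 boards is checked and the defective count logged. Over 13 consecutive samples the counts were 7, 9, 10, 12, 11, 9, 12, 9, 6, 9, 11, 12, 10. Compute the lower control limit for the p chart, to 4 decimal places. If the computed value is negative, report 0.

0.0123

p̄ = Σdᵢ / (k·n) = 127 / (13 × 80) = 0.12212
LCL = p̄ − 3·√(p̄(1−p̄)/n) = 0.12212 − 3 × 0.03661 = 0.01230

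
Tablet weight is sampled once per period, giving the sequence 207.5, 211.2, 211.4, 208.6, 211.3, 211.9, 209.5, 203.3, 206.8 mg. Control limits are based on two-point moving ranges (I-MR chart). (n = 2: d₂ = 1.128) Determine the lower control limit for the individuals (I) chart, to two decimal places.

201.71

X̄ = (207.5 + 211.2 + 211.4 + 208.6 + 211.3 + 211.9 + 209.5 + 203.3 + 206.8) / 9 = 209.0556
Moving ranges: 3.7, 0.2, 2.8, 2.7, 0.6, 2.4, 6.2, 3.5; M̄R̄ = 22.1000 / 8 = 2.7625
LCL = X̄ − 3·M̄R̄/d₂ = 209.0556 − 3 × 2.7625 / 1.128 = 201.7085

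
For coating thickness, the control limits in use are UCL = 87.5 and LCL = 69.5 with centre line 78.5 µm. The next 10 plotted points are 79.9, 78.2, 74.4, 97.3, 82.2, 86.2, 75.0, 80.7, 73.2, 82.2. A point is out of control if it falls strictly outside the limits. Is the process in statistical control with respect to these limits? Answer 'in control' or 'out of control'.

out of control

Compare each point to [69.5, 87.5]: sample 4 = 97.3 > UCL.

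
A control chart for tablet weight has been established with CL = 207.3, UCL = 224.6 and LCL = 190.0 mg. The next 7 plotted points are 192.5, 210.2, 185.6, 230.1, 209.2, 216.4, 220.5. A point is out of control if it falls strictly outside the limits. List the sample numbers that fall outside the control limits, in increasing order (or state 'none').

3, 4

Compare each point to [190.0, 224.6]: sample 3 = 185.6 < LCL; sample 4 = 230.1 > UCL.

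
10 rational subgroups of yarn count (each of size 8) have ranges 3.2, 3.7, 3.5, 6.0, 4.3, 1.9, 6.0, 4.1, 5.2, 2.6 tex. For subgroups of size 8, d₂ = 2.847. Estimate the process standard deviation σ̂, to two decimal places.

R̄ = (3.2 + 3.7 + 3.5 + 6.0 + 4.3 + 1.9 + 6.0 + 4.1 + 5.2 + 2.6) / 10 = 4.0500
σ̂ = R̄ / d₂ = 4.0500 / 2.847 = 1.4226

1.42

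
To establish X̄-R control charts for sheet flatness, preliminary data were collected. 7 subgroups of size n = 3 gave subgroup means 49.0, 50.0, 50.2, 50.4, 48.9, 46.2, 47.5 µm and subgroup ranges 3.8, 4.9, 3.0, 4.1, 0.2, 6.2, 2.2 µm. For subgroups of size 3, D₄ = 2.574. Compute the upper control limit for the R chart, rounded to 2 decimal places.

R̄ = (3.8 + 4.9 + 3.0 + 4.1 + 0.2 + 6.2 + 2.2) / 7 = 24.4000 / 7 = 3.4857
UCL_R = D₄·R̄ = 2.574 × 3.4857 = 8.9722

8.97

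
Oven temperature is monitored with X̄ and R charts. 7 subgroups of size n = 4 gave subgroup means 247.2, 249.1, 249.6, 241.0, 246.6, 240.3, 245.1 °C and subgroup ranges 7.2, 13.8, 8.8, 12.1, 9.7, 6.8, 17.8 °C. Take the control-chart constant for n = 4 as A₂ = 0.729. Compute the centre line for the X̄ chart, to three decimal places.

X̄̄ = (247.2 + 249.1 + 249.6 + 241.0 + 246.6 + 240.3 + 245.1) / 7 = 1718.9000 / 7 = 245.5571
CL = X̄̄ = 245.5571

245.557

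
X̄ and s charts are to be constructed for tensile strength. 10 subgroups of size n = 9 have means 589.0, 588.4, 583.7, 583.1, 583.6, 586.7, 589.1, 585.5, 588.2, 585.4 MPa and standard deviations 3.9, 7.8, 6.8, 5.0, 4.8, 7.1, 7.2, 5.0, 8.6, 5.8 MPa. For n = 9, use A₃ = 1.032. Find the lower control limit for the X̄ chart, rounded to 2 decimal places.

579.87

X̄̄ = (589.0 + 588.4 + 583.7 + 583.1 + 583.6 + 586.7 + 589.1 + 585.5 + 588.2 + 585.4) / 10 = 586.2700
s̄ = (3.9 + 7.8 + 6.8 + 5.0 + 4.8 + 7.1 + 7.2 + 5.0 + 8.6 + 5.8) / 10 = 6.2000
LCL = X̄̄ − A₃·s̄ = 586.2700 − 1.032 × 6.2000 = 579.8716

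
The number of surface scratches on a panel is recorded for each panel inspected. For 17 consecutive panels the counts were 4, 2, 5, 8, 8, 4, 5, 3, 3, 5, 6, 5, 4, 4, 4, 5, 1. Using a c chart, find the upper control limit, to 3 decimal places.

10.814

c̄ = (4 + 2 + 5 + 8 + 8 + 4 + 5 + 3 + 3 + 5 + 6 + 5 + 4 + 4 + 4 + 5 + 1) / 17 = 76 / 17 = 4.4706
UCL = c̄ + 3√c̄ = 4.4706 + 3 × √4.4706 = 4.4706 + 3 × 2.1144 = 10.8137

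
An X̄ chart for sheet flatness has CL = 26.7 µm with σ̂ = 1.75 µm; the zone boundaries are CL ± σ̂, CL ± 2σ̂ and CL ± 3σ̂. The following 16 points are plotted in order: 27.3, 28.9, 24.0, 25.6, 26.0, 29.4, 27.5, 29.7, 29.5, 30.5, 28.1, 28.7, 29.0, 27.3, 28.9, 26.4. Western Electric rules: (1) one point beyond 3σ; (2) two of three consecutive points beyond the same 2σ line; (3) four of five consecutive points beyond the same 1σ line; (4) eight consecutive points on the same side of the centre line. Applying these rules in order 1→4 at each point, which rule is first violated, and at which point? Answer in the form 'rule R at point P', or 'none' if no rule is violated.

rule 3 at point 10

Zone of each point (C = within 1σ̂, B = 1σ̂–2σ̂, A = 2σ̂–3σ̂, * = beyond 3σ̂; sign = side of CL): 1:+C, 2:+B, 3:-B, 4:-C, 5:-C, 6:+B, 7:+C, 8:+B, 9:+B, 10:+A, 11:+C, 12:+B, 13:+B, 14:+C, 15:+B, 16:-C
Rule 3 (four of five consecutive points beyond the same 1σ limit) is satisfied at point 10.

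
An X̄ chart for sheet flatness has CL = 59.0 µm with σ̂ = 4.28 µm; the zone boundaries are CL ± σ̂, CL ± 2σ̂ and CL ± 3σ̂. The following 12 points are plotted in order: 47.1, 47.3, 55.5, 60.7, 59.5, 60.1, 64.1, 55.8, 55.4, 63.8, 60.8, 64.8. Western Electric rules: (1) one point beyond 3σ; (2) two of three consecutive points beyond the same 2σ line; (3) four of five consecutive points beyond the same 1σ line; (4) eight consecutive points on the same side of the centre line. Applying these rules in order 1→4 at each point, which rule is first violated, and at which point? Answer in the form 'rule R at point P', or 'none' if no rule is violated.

Zone of each point (C = within 1σ̂, B = 1σ̂–2σ̂, A = 2σ̂–3σ̂, * = beyond 3σ̂; sign = side of CL): 1:-A, 2:-A, 3:-C, 4:+C, 5:+C, 6:+C, 7:+B, 8:-C, 9:-C, 10:+B, 11:+C, 12:+B
Rule 2 (two of three consecutive points beyond the same 2σ limit) is satisfied at point 2.

rule 2 at point 2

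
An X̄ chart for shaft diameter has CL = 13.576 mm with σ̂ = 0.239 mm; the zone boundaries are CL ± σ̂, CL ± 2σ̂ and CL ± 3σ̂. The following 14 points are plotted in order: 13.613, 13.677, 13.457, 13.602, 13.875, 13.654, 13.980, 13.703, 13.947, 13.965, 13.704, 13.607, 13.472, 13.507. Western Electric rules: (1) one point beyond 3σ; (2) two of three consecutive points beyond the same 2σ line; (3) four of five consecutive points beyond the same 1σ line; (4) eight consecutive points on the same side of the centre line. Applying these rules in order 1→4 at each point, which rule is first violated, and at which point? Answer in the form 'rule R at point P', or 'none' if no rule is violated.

Zone of each point (C = within 1σ̂, B = 1σ̂–2σ̂, A = 2σ̂–3σ̂, * = beyond 3σ̂; sign = side of CL): 1:+C, 2:+C, 3:-C, 4:+C, 5:+B, 6:+C, 7:+B, 8:+C, 9:+B, 10:+B, 11:+C, 12:+C, 13:-C, 14:-C
Rule 4 (eight consecutive points on the same side of the centre line) is satisfied at point 11.

rule 4 at point 11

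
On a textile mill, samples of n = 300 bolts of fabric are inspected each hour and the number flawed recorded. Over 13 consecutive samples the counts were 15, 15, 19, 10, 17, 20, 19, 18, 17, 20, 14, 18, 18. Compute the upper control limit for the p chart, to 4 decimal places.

0.0964

p̄ = Σdᵢ / (k·n) = 220 / (13 × 300) = 0.05641
UCL = p̄ + 3·√(p̄(1−p̄)/n) = 0.05641 + 3 × √(0.05641×0.94359/300) = 0.05641 + 3 × 0.01332 = 0.09637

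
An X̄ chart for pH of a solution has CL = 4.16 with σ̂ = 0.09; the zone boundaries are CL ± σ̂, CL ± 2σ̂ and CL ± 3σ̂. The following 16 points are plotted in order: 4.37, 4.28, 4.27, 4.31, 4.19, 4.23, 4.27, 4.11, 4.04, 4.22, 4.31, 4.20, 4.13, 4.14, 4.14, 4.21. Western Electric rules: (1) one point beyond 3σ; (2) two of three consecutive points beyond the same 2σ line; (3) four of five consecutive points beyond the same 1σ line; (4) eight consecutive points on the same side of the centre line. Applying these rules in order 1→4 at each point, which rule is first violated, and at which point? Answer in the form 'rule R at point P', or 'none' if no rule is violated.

Zone of each point (C = within 1σ̂, B = 1σ̂–2σ̂, A = 2σ̂–3σ̂, * = beyond 3σ̂; sign = side of CL): 1:+A, 2:+B, 3:+B, 4:+B, 5:+C, 6:+C, 7:+B, 8:-C, 9:-B, 10:+C, 11:+B, 12:+C, 13:-C, 14:-C, 15:-C, 16:+C
Rule 3 (four of five consecutive points beyond the same 1σ limit) is satisfied at point 4.

rule 3 at point 4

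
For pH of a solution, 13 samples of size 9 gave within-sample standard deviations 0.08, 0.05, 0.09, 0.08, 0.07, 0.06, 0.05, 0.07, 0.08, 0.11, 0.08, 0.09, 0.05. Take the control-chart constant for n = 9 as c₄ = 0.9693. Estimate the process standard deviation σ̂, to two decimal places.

0.08

s̄ = (0.08 + 0.05 + 0.09 + 0.08 + 0.07 + 0.06 + 0.05 + 0.07 + 0.08 + 0.11 + 0.08 + 0.09 + 0.05) / 13 = 0.0738
σ̂ = s̄ / c₄ = 0.0738 / 0.9693 = 0.0762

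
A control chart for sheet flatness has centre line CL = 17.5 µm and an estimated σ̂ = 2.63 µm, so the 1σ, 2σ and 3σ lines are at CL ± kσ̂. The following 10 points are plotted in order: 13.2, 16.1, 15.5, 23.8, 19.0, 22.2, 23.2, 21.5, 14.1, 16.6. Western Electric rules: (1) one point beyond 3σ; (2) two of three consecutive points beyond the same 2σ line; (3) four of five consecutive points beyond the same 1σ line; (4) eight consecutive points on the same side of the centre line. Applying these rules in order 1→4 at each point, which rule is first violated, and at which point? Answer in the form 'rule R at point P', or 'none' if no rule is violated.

Zone of each point (C = within 1σ̂, B = 1σ̂–2σ̂, A = 2σ̂–3σ̂, * = beyond 3σ̂; sign = side of CL): 1:-B, 2:-C, 3:-C, 4:+A, 5:+C, 6:+B, 7:+A, 8:+B, 9:-B, 10:-C
Rule 3 (four of five consecutive points beyond the same 1σ limit) is satisfied at point 8.

rule 3 at point 8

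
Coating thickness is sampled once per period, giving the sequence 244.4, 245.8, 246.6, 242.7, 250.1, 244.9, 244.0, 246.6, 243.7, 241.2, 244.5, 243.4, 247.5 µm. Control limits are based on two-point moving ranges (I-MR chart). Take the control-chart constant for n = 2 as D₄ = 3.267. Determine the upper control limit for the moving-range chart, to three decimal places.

9.828

Moving ranges: 1.4, 0.8, 3.9, 7.4, 5.2, 0.9, 2.6, 2.9, 2.5, 3.3, 1.1, 4.1; M̄R̄ = 36.1000 / 12 = 3.0083
UCL_MR = D₄·M̄R̄ = 3.267 × 3.0083 = 9.8282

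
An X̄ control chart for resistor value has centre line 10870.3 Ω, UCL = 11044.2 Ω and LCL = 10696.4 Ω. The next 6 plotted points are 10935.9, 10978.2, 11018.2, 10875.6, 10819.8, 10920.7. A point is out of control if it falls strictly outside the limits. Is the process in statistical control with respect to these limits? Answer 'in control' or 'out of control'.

All 6 points lie within [10696.4, 11044.2].

in control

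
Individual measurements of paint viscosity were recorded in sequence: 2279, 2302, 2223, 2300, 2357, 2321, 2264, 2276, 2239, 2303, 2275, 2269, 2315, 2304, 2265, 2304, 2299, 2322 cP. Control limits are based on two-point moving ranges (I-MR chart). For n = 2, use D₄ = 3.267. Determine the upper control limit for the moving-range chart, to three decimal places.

122.801

Moving ranges: 23, 79, 77, 57, 36, 57, 12, 37, 64, 28, 6, 46, 11, 39, 39, 5, 23; M̄R̄ = 639.0000 / 17 = 37.5882
UCL_MR = D₄·M̄R̄ = 3.267 × 37.5882 = 122.8008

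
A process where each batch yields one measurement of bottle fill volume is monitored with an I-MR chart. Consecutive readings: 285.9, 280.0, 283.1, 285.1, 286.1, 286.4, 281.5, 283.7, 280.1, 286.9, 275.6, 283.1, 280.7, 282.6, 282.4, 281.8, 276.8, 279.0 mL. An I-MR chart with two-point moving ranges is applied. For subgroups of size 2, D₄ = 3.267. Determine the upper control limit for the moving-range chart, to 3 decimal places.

11.704

Moving ranges: 5.9, 3.1, 2.0, 1.0, 0.3, 4.9, 2.2, 3.6, 6.8, 11.3, 7.5, 2.4, 1.9, 0.2, 0.6, 5.0, 2.2; M̄R̄ = 60.9000 / 17 = 3.5824
UCL_MR = D₄·M̄R̄ = 3.267 × 3.5824 = 11.7035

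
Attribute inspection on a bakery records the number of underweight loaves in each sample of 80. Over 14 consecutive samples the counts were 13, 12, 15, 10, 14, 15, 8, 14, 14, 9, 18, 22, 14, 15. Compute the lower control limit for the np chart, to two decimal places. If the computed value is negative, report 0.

3.65

p̄ = Σdᵢ / (k·n) = 193 / (14 × 80) = 0.17232
LCL = np̄ − 3·√(np̄(1−p̄)) = 13.7857 − 3 × 3.3779 = 3.6520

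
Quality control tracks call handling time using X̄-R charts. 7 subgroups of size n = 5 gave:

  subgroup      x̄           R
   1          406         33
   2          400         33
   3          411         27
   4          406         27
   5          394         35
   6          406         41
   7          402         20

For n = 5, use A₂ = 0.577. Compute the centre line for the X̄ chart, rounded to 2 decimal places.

403.57

X̄̄ = (406 + 400 + 411 + 406 + 394 + 406 + 402) / 7 = 2825.0000 / 7 = 403.5714
CL = X̄̄ = 403.5714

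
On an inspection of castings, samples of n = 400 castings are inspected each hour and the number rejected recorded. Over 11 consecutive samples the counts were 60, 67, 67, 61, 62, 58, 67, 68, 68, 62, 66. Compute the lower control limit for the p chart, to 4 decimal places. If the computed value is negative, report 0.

0.1054

p̄ = Σdᵢ / (k·n) = 706 / (11 × 400) = 0.16045
LCL = p̄ − 3·√(p̄(1−p̄)/n) = 0.16045 − 3 × 0.01835 = 0.10540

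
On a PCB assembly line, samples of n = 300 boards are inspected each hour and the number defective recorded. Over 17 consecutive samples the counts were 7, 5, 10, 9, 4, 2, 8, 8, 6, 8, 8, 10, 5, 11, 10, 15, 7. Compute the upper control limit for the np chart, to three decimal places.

p̄ = Σdᵢ / (k·n) = 133 / (17 × 300) = 0.02608
UCL = np̄ + 3·√(np̄(1−p̄)) = 7.8235 + 3 × √(7.8235×0.97392) = 7.8235 + 3 × 2.7603 = 16.1046

16.105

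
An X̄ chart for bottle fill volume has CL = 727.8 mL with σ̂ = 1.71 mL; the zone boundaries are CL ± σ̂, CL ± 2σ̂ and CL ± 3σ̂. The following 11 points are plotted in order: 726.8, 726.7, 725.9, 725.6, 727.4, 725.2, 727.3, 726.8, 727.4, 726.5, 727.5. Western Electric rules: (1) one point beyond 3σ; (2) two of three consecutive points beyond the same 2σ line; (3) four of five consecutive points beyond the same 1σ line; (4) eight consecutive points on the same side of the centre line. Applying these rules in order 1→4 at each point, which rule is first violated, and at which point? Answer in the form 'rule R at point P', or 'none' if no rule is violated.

rule 4 at point 8

Zone of each point (C = within 1σ̂, B = 1σ̂–2σ̂, A = 2σ̂–3σ̂, * = beyond 3σ̂; sign = side of CL): 1:-C, 2:-C, 3:-B, 4:-B, 5:-C, 6:-B, 7:-C, 8:-C, 9:-C, 10:-C, 11:-C
Rule 4 (eight consecutive points on the same side of the centre line) is satisfied at point 8.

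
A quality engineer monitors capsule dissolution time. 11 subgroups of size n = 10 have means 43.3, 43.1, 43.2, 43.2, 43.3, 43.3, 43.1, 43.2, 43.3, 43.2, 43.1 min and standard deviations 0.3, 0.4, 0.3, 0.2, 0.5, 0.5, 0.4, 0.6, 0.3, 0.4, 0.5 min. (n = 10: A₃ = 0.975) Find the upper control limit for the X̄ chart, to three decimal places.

X̄̄ = (43.3 + 43.1 + 43.2 + 43.2 + 43.3 + 43.3 + 43.1 + 43.2 + 43.3 + 43.2 + 43.1) / 11 = 43.2091
s̄ = (0.3 + 0.4 + 0.3 + 0.2 + 0.5 + 0.5 + 0.4 + 0.6 + 0.3 + 0.4 + 0.5) / 11 = 0.4000
UCL = X̄̄ + A₃·s̄ = 43.2091 + 0.975 × 0.4000 = 43.5991

43.599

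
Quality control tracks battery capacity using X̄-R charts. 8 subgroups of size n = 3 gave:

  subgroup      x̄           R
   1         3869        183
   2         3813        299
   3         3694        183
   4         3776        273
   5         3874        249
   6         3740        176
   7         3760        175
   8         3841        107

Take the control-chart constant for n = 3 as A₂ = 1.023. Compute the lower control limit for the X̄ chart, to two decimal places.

X̄̄ = (3869 + 3813 + 3694 + 3776 + 3874 + 3740 + 3760 + 3841) / 8 = 30367.0000 / 8 = 3795.8750
R̄ = (183 + 299 + 183 + 273 + 249 + 176 + 175 + 107) / 8 = 1645.0000 / 8 = 205.6250
LCL = X̄̄ − A₂·R̄ = 3795.8750 − 1.023 × 205.6250 = 3585.5206

3585.52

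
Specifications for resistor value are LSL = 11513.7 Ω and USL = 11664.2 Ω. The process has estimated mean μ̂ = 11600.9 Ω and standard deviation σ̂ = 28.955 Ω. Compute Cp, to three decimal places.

0.866

Cp = (USL − LSL) / (6σ̂) = (11664.2 − 11513.7) / (6 × 28.955) = 150.5000 / 173.7300 = 0.8663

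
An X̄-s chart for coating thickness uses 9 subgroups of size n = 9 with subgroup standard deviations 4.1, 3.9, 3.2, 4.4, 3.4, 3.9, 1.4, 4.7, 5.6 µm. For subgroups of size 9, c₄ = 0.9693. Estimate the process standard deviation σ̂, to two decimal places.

3.97

s̄ = (4.1 + 3.9 + 3.2 + 4.4 + 3.4 + 3.9 + 1.4 + 4.7 + 5.6) / 9 = 3.8444
σ̂ = s̄ / c₄ = 3.8444 / 0.9693 = 3.9662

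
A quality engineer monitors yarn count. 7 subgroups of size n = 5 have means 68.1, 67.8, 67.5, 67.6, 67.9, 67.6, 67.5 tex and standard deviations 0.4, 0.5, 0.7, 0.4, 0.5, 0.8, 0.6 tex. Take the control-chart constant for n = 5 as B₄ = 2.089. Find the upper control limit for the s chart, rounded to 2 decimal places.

s̄ = (0.4 + 0.5 + 0.7 + 0.4 + 0.5 + 0.8 + 0.6) / 7 = 0.5571
UCL_s = B₄·s̄ = 2.089 × 0.5571 = 1.1639

1.16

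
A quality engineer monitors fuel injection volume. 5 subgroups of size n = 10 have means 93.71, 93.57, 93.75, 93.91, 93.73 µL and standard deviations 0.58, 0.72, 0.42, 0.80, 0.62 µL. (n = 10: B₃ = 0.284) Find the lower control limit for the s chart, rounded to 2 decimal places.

s̄ = (0.58 + 0.72 + 0.42 + 0.80 + 0.62) / 5 = 0.6280
LCL_s = B₃·s̄ = 0.284 × 0.6280 = 0.1784

0.18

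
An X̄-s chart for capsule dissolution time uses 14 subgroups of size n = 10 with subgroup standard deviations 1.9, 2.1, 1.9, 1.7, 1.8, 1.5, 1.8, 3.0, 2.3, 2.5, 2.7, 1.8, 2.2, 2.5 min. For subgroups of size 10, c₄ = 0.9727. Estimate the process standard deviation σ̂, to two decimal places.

s̄ = (1.9 + 2.1 + 1.9 + 1.7 + 1.8 + 1.5 + 1.8 + 3.0 + 2.3 + 2.5 + 2.7 + 1.8 + 2.2 + 2.5) / 14 = 2.1214
σ̂ = s̄ / c₄ = 2.1214 / 0.9727 = 2.1810

2.18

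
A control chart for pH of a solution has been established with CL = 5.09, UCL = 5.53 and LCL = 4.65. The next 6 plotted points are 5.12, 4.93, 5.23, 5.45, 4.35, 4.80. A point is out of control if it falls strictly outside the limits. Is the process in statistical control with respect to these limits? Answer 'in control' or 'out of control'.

Compare each point to [4.65, 5.53]: sample 5 = 4.35 < LCL.

out of control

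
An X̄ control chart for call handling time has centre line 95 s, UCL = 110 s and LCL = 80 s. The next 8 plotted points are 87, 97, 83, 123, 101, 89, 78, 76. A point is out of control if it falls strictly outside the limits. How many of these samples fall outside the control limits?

Compare each point to [80, 110]: sample 4 = 123 > UCL; sample 7 = 78 < LCL; sample 8 = 76 < LCL.

3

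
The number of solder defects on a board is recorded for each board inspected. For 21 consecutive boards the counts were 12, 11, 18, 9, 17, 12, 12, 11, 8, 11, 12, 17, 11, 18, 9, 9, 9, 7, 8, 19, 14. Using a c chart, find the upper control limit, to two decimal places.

c̄ = (12 + 11 + 18 + 9 + 17 + 12 + 12 + 11 + 8 + 11 + 12 + 17 + 11 + 18 + 9 + 9 + 9 + 7 + 8 + 19 + 14) / 21 = 254 / 21 = 12.0952
UCL = c̄ + 3√c̄ = 12.0952 + 3 × √12.0952 = 12.0952 + 3 × 3.4778 = 22.5287

22.53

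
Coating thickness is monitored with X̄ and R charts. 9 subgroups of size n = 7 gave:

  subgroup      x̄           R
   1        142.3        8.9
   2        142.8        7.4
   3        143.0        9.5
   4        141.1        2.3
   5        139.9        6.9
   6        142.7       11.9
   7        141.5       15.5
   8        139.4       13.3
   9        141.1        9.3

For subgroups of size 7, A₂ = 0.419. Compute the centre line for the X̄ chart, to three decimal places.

X̄̄ = (142.3 + 142.8 + 143.0 + 141.1 + 139.9 + 142.7 + 141.5 + 139.4 + 141.1) / 9 = 1273.8000 / 9 = 141.5333
CL = X̄̄ = 141.5333

141.533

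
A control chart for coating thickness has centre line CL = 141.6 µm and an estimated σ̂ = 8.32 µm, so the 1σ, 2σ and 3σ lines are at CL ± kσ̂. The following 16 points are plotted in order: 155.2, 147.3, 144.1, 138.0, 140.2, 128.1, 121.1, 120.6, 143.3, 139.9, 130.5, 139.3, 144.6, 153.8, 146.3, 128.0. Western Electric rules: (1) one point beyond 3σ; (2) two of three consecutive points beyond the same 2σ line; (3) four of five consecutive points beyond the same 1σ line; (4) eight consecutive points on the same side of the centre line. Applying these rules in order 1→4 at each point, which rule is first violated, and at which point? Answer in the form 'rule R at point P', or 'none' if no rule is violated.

Zone of each point (C = within 1σ̂, B = 1σ̂–2σ̂, A = 2σ̂–3σ̂, * = beyond 3σ̂; sign = side of CL): 1:+B, 2:+C, 3:+C, 4:-C, 5:-C, 6:-B, 7:-A, 8:-A, 9:+C, 10:-C, 11:-B, 12:-C, 13:+C, 14:+B, 15:+C, 16:-B
Rule 2 (two of three consecutive points beyond the same 2σ limit) is satisfied at point 8.

rule 2 at point 8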